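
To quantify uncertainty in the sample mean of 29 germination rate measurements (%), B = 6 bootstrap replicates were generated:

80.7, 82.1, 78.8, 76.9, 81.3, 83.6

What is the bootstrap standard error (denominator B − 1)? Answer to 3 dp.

SE* = 2.395

Bootstrap SE is the standard deviation of the 6 replicate means.
Mean of replicates: (80.7 + 82.1 + 78.8 + 76.9 + 81.3 + 83.6) / 6 = 483.4000 / 6 = 80.5667
Sum of squared deviations: (+0.1333)² + (+1.5333)² + (−1.7667)² + (−3.6667)² + (+0.7333)² + (+3.0333)² = 28.6733
Variance = 28.6733 / 5 = 5.7347
SE* = √5.7347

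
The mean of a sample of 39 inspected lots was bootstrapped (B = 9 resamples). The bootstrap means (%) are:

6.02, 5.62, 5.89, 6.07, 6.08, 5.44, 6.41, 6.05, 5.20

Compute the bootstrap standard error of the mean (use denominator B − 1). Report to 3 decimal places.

Bootstrap SE is the standard deviation of the 9 replicate means.
Mean of replicates: (6.02 + 5.62 + 5.89 + 6.07 + 6.08 + 5.44 + 6.41 + 6.05 + 5.20) / 9 = 52.7800 / 9 = 5.8644
Sum of squared deviations: (+0.1556)² + (−0.2444)² + (+0.0256)² + (+0.2056)² + (+0.2156)² + (−0.4244)² + (+0.5456)² + (+0.1856)² + (−0.6644)² = 1.1270
Variance = 1.1270 / 8 = 0.1409
SE* = √0.1409

SE* = 0.375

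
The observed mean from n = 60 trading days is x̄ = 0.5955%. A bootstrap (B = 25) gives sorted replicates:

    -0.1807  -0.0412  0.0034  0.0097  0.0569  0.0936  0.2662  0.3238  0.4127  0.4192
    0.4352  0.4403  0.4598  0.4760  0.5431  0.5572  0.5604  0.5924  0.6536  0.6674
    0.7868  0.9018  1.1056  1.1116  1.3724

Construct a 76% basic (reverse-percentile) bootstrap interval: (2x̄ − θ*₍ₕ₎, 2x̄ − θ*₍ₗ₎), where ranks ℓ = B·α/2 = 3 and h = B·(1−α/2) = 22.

(0.2892, 1.1876)

Percentile endpoints at ranks 3 and 22: θ*₍3₎ = 0.0034, θ*₍22₎ = 0.9018.
Basic interval reflects these around x̄:
  lower = 2 × 0.5955 − 0.9018 = 0.2892
  upper = 2 × 0.5955 − 0.0034 = 1.1876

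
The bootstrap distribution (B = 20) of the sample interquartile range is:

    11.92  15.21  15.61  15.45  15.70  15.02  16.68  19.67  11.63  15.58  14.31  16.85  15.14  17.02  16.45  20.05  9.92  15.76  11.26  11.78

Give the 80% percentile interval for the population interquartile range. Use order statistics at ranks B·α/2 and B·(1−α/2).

(11.26, 17.02)

Sorted replicates: 9.92, 11.26, 11.63, 11.78, 11.92, 14.31, 15.02, 15.14, 15.21, 15.45, 15.58, 15.61, 15.70, 15.76, 16.45, 16.68, 16.85, 17.02, 19.67, 20.05
α = 0.20; lower rank = 20 × 0.100 = 2; upper rank = 20 × 0.900 = 18.
The 2nd smallest replicate is 11.26; the 18th is 17.02.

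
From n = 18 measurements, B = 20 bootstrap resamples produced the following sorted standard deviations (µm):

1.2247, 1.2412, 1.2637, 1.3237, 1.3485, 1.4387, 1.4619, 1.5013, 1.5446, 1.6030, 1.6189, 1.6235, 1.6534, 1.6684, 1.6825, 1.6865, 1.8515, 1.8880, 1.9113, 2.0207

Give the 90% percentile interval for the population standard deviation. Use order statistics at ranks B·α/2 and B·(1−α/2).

α = 0.10; lower rank = 20 × 0.050 = 1; upper rank = 20 × 0.950 = 19.
The 1st smallest replicate is 1.2247; the 19th is 1.9113.

(1.2247, 1.9113)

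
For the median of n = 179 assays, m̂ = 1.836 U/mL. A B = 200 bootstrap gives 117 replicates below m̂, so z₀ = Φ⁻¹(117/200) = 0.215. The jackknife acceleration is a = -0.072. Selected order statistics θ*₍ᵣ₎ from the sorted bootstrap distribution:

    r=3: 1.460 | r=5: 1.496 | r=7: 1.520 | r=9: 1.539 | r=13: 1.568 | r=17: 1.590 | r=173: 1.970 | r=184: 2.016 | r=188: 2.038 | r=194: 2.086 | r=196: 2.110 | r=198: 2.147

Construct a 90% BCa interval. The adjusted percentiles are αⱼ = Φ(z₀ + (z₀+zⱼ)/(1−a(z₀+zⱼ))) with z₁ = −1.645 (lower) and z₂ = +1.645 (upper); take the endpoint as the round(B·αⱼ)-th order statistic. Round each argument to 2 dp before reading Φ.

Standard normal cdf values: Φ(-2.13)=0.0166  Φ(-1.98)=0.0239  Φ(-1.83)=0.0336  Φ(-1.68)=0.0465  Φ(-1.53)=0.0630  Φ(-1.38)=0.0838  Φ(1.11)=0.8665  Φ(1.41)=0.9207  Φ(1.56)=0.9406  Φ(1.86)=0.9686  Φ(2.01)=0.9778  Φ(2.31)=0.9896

(1.590, 2.086)

Lower: z₀ + z₁ = 0.215 + (-1.645) = -1.430; 1 − a(z₀+z₁) = 1 − (-0.072)(-1.430) = 0.8970; argument = 0.215 + (-1.430)/0.8970 = -1.3791 → -1.38.
α₁ = Φ(-1.38) = 0.0838; rank = round(200 × 0.0838) = 17; θ*₍17₎ = 1.590.
Upper: z₀ + z₂ = 1.860; 1 − a(z₀+z₂) = 1.1339; argument = 1.8553 → 1.86; α₂ = 0.9686; rank = 194; θ*₍194₎ = 2.086.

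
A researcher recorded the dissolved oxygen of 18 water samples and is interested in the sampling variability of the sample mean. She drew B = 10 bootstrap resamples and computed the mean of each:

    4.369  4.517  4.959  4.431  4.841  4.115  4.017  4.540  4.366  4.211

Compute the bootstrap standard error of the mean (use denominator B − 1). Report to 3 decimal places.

SE* = 0.297

Bootstrap SE is the standard deviation of the 10 replicate means.
Mean of replicates: (4.369 + 4.517 + 4.959 + 4.431 + 4.841 + 4.115 + 4.017 + 4.540 + 4.366 + 4.211) / 10 = 44.3660 / 10 = 4.4366
Sum of squared deviations: (−0.0676)² + (+0.0804)² + (+0.5224)² + (−0.0056)² + (+0.4044)² + (−0.3216)² + (−0.4196)² + (+0.1034)² + (−0.0706)² + (−0.2256)² = 0.7936
Variance = 0.7936 / 9 = 0.0882
SE* = √0.0882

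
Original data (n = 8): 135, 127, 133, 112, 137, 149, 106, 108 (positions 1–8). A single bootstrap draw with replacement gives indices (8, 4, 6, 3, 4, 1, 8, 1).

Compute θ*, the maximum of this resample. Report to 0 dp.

Resample values: 108, 112, 149, 133, 112, 135, 108, 135.
Maximum = 149

θ* = 149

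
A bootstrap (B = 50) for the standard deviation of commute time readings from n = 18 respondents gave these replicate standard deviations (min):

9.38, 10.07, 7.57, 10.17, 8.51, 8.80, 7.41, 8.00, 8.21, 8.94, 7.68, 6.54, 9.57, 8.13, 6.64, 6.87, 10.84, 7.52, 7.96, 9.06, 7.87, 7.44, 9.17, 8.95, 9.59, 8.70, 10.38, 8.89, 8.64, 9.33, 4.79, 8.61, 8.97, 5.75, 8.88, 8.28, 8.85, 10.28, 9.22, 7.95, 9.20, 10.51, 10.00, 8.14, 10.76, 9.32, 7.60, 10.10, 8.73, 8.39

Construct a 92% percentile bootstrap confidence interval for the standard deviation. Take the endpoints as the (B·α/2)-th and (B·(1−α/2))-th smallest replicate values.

(5.75, 10.51)

Sorted replicates: 4.79, 5.75, 6.54, 6.64, 6.87, 7.41, 7.44, 7.52, 7.57, 7.60, 7.68, 7.87, 7.95, 7.96, 8.00, 8.13, 8.14, 8.21, 8.28, 8.39, 8.51, 8.61, 8.64, 8.70, 8.73, 8.80, 8.85, 8.88, 8.89, 8.94, 8.95, 8.97, 9.06, 9.17, 9.20, 9.22, 9.32, 9.33, 9.38, 9.57, 9.59, 10.00, 10.07, 10.10, 10.17, 10.28, 10.38, 10.51, 10.76, 10.84
α = 0.08; lower rank = 50 × 0.040 = 2; upper rank = 50 × 0.960 = 48.
The 2nd smallest replicate is 5.75; the 48th is 10.51.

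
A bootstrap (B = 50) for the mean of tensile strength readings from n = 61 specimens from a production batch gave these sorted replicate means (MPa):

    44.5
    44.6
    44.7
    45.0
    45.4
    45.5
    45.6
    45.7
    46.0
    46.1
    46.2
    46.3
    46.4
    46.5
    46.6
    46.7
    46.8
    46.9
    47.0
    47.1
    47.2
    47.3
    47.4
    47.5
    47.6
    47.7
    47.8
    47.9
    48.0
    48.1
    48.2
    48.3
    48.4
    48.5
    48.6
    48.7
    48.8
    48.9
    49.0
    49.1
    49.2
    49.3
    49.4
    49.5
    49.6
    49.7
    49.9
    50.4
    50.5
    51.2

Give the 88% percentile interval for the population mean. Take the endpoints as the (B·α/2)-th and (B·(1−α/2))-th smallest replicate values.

(44.7, 49.9)

α = 0.12; lower rank = 50 × 0.060 = 3; upper rank = 50 × 0.940 = 47.
The 3rd smallest replicate is 44.7; the 47th is 49.9.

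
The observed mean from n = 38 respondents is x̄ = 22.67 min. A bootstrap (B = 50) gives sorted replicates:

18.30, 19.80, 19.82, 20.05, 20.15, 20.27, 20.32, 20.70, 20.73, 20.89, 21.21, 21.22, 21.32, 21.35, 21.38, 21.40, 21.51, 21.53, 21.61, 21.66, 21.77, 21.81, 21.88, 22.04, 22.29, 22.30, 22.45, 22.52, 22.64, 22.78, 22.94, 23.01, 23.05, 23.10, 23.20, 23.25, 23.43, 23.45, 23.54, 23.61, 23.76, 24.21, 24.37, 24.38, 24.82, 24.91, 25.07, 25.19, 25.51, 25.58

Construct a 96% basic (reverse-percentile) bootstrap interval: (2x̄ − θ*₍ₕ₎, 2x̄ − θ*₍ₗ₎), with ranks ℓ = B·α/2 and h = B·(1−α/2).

Percentile endpoints at ranks 1 and 49: θ*₍1₎ = 18.30, θ*₍49₎ = 25.51.
Basic interval reflects these around x̄:
  lower = 2 × 22.67 − 25.51 = 19.83
  upper = 2 × 22.67 − 18.30 = 27.04

(19.83, 27.04)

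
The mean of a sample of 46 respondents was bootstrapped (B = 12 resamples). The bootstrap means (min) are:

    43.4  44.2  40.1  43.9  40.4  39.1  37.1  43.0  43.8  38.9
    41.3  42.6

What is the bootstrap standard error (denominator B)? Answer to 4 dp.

SE* = 2.2453

Bootstrap SE is the standard deviation of the 12 replicate means.
Mean of replicates: (43.4 + 44.2 + 40.1 + 43.9 + 40.4 + 39.1 + 37.1 + 43.0 + 43.8 + 38.9 + 41.3 + 42.6) / 12 = 497.80000 / 12 = 41.48333
Sum of squared deviations: (+1.91667)² + (+2.71667)² + (−1.38333)² + (+2.41667)² + (−1.08333)² + (−2.38333)² + (−4.38333)² + (+1.51667)² + (+2.31667)² + (−2.58333)² + (−0.18333)² + (+1.11667)² = 60.49667
Variance = 60.49667 / 12 = 5.04139
SE* = √5.04139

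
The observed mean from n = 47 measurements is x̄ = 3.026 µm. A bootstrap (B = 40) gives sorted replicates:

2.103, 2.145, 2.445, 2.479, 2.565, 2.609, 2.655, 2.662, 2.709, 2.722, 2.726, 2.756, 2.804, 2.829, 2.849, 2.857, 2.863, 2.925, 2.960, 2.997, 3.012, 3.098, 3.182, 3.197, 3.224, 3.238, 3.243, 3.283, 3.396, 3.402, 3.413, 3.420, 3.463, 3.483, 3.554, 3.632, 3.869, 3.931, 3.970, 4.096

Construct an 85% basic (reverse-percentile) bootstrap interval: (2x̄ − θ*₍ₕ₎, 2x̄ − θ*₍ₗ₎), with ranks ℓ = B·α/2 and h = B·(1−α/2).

(2.183, 3.607)

Percentile endpoints at ranks 3 and 37: θ*₍3₎ = 2.445, θ*₍37₎ = 3.869.
Basic interval reflects these around x̄:
  lower = 2 × 3.026 − 3.869 = 2.183
  upper = 2 × 3.026 − 2.445 = 3.607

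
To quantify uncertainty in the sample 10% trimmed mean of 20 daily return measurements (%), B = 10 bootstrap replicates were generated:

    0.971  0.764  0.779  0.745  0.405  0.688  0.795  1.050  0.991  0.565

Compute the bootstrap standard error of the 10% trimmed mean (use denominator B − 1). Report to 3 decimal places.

Bootstrap SE is the standard deviation of the 10 replicate 10% trimmed means.
Mean of replicates: (0.971 + 0.764 + 0.779 + 0.745 + 0.405 + 0.688 + 0.795 + 1.050 + 0.991 + 0.565) / 10 = 7.7530 / 10 = 0.7753
Sum of squared deviations: (+0.1957)² + (−0.0113)² + (+0.0037)² + (−0.0303)² + (−0.3703)² + (−0.0873)² + (+0.0197)² + (+0.2747)² + (+0.2157)² + (−0.2103)² = 0.3507
Variance = 0.3507 / 9 = 0.0390
SE* = √0.0390

SE* = 0.197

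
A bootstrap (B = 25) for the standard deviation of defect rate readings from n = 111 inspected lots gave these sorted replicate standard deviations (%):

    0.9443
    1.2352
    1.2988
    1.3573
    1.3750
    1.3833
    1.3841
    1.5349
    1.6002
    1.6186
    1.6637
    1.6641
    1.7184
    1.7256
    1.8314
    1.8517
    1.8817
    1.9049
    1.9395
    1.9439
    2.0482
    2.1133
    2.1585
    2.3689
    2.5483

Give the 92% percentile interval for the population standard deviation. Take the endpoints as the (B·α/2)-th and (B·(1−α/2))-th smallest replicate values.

α = 0.08; lower rank = 25 × 0.040 = 1; upper rank = 25 × 0.960 = 24.
The 1st smallest replicate is 0.9443; the 24th is 2.3689.

(0.9443, 2.3689)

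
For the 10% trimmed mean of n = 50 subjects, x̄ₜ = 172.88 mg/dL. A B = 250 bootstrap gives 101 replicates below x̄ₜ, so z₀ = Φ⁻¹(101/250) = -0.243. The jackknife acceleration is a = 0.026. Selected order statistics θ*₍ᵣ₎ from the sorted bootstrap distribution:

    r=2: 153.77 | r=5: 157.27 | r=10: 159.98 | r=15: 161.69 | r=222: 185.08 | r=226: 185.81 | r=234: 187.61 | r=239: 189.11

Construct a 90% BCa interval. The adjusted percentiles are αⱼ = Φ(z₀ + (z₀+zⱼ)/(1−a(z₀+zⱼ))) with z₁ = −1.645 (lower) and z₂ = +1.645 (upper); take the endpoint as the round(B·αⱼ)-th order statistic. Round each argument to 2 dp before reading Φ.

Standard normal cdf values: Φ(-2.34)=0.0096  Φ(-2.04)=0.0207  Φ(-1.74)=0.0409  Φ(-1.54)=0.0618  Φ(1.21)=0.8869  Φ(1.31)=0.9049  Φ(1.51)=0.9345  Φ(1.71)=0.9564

(157.27, 185.08)

Lower: z₀ + z₁ = -0.243 + (-1.645) = -1.888; 1 − a(z₀+z₁) = 1 − (0.026)(-1.888) = 1.0491; argument = -0.243 + (-1.888)/1.0491 = -2.0427 → -2.04.
α₁ = Φ(-2.04) = 0.0207; rank = round(250 × 0.0207) = 5; θ*₍5₎ = 157.27.
Upper: z₀ + z₂ = 1.402; 1 − a(z₀+z₂) = 0.9635; argument = 1.2120 → 1.21; α₂ = 0.8869; rank = 222; θ*₍222₎ = 185.08.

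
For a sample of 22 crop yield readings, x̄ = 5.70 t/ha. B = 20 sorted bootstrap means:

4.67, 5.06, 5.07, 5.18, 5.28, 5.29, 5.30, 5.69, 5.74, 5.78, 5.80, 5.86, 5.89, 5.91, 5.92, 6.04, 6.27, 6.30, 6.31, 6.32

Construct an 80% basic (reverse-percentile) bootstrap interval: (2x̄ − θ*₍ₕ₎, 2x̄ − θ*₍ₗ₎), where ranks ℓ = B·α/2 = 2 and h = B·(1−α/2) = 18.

(5.10, 6.34)

Percentile endpoints at ranks 2 and 18: θ*₍2₎ = 5.06, θ*₍18₎ = 6.30.
Basic interval reflects these around x̄:
  lower = 2 × 5.70 − 6.30 = 5.10
  upper = 2 × 5.70 − 5.06 = 6.34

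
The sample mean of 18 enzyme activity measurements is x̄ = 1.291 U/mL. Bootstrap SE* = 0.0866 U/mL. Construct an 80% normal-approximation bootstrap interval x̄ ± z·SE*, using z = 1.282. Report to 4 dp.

(1.1800, 1.4020)

Margin = 1.282 × 0.0866 = 0.11102
Interval: 1.291 ± 0.11102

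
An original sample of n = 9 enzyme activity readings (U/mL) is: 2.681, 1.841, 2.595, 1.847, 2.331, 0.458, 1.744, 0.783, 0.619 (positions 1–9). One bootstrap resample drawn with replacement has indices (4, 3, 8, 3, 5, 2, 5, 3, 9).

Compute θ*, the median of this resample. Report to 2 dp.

θ* = 2.33

Resample values: 1.847, 2.595, 0.783, 2.595, 2.331, 1.841, 2.331, 2.595, 0.619.
Sorted: 0.619, 0.783, 1.841, 1.847, 2.331, 2.331, 2.595, 2.595, 2.595
Median = middle value = 2.33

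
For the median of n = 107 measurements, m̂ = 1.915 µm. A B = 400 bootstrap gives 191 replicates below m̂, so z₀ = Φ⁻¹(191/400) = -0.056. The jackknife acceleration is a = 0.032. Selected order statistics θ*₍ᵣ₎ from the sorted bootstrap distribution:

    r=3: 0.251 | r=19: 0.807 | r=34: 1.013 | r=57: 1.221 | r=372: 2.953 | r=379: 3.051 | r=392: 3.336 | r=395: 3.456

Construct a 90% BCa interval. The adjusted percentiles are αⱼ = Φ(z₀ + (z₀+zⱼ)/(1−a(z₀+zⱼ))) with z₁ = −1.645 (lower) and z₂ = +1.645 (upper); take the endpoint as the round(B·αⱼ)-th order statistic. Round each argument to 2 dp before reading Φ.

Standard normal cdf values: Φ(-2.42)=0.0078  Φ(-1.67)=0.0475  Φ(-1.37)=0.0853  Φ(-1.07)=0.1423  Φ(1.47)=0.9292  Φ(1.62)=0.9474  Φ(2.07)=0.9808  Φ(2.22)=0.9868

Lower: z₀ + z₁ = -0.056 + (-1.645) = -1.701; 1 − a(z₀+z₁) = 1 − (0.032)(-1.701) = 1.0544; argument = -0.056 + (-1.701)/1.0544 = -1.6692 → -1.67.
α₁ = Φ(-1.67) = 0.0475; rank = round(400 × 0.0475) = 19; θ*₍19₎ = 0.807.
Upper: z₀ + z₂ = 1.589; 1 − a(z₀+z₂) = 0.9492; argument = 1.6181 → 1.62; α₂ = 0.9474; rank = 379; θ*₍379₎ = 3.051.

(0.807, 3.051)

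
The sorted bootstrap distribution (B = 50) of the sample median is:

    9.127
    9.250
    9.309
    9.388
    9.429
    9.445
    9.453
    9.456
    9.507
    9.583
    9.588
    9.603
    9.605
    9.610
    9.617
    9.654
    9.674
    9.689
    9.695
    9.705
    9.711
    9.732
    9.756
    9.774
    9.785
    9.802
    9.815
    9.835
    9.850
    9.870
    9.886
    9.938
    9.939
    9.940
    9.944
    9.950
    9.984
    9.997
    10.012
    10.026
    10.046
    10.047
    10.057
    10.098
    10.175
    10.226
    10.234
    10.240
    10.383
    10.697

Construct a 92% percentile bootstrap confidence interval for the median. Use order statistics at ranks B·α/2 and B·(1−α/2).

α = 0.08; lower rank = 50 × 0.040 = 2; upper rank = 50 × 0.960 = 48.
The 2nd smallest replicate is 9.250; the 48th is 10.240.

(9.250, 10.240)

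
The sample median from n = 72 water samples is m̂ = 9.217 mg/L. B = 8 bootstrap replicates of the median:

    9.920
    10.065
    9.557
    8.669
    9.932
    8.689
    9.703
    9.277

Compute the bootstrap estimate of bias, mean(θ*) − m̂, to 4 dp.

bias = +0.2595

mean(θ*) = (9.920 + 10.065 + 9.557 + 8.669 + 9.932 + 8.689 + 9.703 + 9.277) / 8 = 9.47650
bias = 9.47650 − 9.217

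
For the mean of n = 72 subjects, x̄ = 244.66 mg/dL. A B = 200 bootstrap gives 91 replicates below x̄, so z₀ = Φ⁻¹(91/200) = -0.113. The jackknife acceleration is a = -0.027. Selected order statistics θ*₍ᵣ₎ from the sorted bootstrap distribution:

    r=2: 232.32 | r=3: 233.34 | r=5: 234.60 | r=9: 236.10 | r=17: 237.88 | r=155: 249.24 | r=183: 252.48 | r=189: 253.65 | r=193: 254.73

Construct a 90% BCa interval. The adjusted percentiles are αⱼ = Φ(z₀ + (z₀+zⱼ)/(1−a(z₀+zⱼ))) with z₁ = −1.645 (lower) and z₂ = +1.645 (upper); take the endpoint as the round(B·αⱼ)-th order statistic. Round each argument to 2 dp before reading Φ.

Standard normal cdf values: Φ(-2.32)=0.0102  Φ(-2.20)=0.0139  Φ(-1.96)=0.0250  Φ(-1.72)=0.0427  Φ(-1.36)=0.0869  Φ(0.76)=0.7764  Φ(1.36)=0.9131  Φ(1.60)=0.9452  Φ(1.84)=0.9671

(234.60, 252.48)

Lower: z₀ + z₁ = -0.113 + (-1.645) = -1.758; 1 − a(z₀+z₁) = 1 − (-0.027)(-1.758) = 0.9525; argument = -0.113 + (-1.758)/0.9525 = -1.9586 → -1.96.
α₁ = Φ(-1.96) = 0.0250; rank = round(200 × 0.0250) = 5; θ*₍5₎ = 234.60.
Upper: z₀ + z₂ = 1.532; 1 − a(z₀+z₂) = 1.0414; argument = 1.3581 → 1.36; α₂ = 0.9131; rank = 183; θ*₍183₎ = 252.48.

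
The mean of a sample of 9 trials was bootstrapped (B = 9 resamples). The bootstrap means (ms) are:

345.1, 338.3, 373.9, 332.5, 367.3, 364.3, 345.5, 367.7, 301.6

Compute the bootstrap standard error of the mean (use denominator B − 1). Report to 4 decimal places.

Bootstrap SE is the standard deviation of the 9 replicate means.
Mean of replicates: (345.1 + 338.3 + 373.9 + 332.5 + 367.3 + 364.3 + 345.5 + 367.7 + 301.6) / 9 = 3136.20000 / 9 = 348.46667
Sum of squared deviations: (−3.36667)² + (−10.16667)² + (+25.43333)² + (−15.96667)² + (+18.83333)² + (+15.83333)² + (−2.96667)² + (+19.23333)² + (−46.86667)² = 4197.08000
Variance = 4197.08000 / 8 = 524.63500
SE* = √524.63500

SE* = 22.9049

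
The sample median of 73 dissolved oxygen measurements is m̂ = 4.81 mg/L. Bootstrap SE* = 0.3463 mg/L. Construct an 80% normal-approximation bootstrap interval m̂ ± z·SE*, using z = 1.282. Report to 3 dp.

Margin = 1.282 × 0.3463 = 0.4440
Interval: 4.81 ± 0.4440

(4.366, 5.254)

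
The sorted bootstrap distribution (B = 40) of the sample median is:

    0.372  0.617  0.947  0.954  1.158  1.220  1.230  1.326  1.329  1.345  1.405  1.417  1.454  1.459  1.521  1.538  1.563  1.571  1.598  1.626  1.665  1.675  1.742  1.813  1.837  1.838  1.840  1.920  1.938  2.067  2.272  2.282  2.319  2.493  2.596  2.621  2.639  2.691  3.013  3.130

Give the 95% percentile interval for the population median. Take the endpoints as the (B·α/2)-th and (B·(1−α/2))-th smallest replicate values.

(0.372, 3.013)

α = 0.05; lower rank = 40 × 0.025 = 1; upper rank = 40 × 0.975 = 39.
The 1st smallest replicate is 0.372; the 39th is 3.013.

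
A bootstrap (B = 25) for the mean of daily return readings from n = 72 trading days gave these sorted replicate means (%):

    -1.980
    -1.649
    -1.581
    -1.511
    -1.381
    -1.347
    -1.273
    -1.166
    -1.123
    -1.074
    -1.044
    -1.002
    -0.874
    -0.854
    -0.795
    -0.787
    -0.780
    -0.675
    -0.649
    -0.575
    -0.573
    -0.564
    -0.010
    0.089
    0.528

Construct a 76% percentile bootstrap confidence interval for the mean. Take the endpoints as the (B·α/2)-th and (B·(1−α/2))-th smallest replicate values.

(-1.581, -0.564)

α = 0.24; lower rank = 25 × 0.120 = 3; upper rank = 25 × 0.880 = 22.
The 3rd smallest replicate is -1.581; the 22nd is -0.564.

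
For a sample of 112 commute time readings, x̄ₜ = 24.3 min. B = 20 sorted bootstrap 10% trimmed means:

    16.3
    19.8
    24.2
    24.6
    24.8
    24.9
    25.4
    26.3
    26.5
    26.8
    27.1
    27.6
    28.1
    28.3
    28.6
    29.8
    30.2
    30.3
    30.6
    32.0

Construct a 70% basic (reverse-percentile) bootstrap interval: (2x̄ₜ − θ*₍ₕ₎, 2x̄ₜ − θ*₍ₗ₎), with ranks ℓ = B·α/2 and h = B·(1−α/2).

Percentile endpoints at ranks 3 and 17: θ*₍3₎ = 24.2, θ*₍17₎ = 30.2.
Basic interval reflects these around x̄ₜ:
  lower = 2 × 24.3 − 30.2 = 18.4
  upper = 2 × 24.3 − 24.2 = 24.4

(18.4, 24.4)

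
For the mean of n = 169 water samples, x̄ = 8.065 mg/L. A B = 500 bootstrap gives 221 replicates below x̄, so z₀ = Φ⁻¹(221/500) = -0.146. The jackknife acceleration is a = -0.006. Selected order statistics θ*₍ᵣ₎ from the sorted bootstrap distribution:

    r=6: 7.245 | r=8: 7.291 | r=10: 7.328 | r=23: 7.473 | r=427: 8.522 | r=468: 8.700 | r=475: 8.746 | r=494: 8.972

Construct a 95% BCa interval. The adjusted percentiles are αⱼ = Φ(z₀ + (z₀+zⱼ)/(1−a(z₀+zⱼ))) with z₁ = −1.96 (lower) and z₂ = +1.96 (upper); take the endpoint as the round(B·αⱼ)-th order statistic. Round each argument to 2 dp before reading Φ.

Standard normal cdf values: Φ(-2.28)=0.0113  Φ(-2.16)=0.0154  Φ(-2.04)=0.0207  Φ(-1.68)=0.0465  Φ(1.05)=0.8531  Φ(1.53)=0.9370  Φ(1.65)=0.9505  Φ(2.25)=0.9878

(7.245, 8.746)

Lower: z₀ + z₁ = -0.146 + (-1.960) = -2.106; 1 − a(z₀+z₁) = 1 − (-0.006)(-2.106) = 0.9874; argument = -0.146 + (-2.106)/0.9874 = -2.2790 → -2.28.
α₁ = Φ(-2.28) = 0.0113; rank = round(500 × 0.0113) = 6; θ*₍6₎ = 7.245.
Upper: z₀ + z₂ = 1.814; 1 − a(z₀+z₂) = 1.0109; argument = 1.6485 → 1.65; α₂ = 0.9505; rank = 475; θ*₍475₎ = 8.746.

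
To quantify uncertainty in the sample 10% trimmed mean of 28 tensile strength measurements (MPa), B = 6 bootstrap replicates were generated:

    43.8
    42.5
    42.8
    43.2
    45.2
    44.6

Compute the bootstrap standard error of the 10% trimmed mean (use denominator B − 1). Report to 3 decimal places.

Bootstrap SE is the standard deviation of the 6 replicate 10% trimmed means.
Mean of replicates: (43.8 + 42.5 + 42.8 + 43.2 + 45.2 + 44.6) / 6 = 262.1000 / 6 = 43.6833
Sum of squared deviations: (+0.1167)² + (−1.1833)² + (−0.8833)² + (−0.4833)² + (+1.5167)² + (+0.9167)² = 5.5683
Variance = 5.5683 / 5 = 1.1137
SE* = √1.1137

SE* = 1.055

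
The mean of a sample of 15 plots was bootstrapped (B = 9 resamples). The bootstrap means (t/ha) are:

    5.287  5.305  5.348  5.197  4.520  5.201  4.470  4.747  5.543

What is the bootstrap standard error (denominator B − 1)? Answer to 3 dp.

Bootstrap SE is the standard deviation of the 9 replicate means.
Mean of replicates: (5.287 + 5.305 + 5.348 + 5.197 + 4.520 + 5.201 + 4.470 + 4.747 + 5.543) / 9 = 45.6180 / 9 = 5.0687
Sum of squared deviations: (+0.2183)² + (+0.2363)² + (+0.2793)² + (+0.1283)² + (−0.5487)² + (+0.1323)² + (−0.5987)² + (−0.3217)² + (+0.4743)² = 1.2034
Variance = 1.2034 / 8 = 0.1504
SE* = √0.1504

SE* = 0.388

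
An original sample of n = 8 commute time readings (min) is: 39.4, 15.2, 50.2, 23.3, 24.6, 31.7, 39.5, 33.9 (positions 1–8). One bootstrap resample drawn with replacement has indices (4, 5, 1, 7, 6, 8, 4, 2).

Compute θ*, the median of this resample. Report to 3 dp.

θ* = 28.150

Resample values: 23.3, 24.6, 39.4, 39.5, 31.7, 33.9, 23.3, 15.2.
Sorted: 15.2, 23.3, 23.3, 24.6, 31.7, 33.9, 39.4, 39.5
Median = average of the two middle values = 28.150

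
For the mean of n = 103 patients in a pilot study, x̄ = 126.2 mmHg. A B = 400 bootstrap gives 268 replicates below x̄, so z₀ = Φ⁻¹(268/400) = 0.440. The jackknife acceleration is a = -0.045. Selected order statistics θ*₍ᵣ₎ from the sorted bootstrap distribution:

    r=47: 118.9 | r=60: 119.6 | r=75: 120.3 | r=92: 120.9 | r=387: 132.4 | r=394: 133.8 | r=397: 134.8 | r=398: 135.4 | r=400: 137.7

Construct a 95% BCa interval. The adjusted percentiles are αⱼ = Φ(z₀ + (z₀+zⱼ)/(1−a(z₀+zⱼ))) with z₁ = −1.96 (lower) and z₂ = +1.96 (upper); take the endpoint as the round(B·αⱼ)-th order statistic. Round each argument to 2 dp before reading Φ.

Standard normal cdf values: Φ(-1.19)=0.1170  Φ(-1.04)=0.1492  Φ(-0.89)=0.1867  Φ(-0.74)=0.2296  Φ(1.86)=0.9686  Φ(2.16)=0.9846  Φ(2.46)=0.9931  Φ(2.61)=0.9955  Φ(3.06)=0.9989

Lower: z₀ + z₁ = 0.440 + (-1.960) = -1.520; 1 − a(z₀+z₁) = 1 − (-0.045)(-1.520) = 0.9316; argument = 0.440 + (-1.520)/0.9316 = -1.1916 → -1.19.
α₁ = Φ(-1.19) = 0.1170; rank = round(400 × 0.1170) = 47; θ*₍47₎ = 118.9.
Upper: z₀ + z₂ = 2.400; 1 − a(z₀+z₂) = 1.1080; argument = 2.6061 → 2.61; α₂ = 0.9955; rank = 398; θ*₍398₎ = 135.4.

(118.9, 135.4)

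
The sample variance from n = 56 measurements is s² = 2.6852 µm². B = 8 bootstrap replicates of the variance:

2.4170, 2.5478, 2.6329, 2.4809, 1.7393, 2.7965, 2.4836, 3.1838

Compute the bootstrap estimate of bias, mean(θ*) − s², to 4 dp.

bias = −0.1500

mean(θ*) = (2.4170 + 2.5478 + 2.6329 + 2.4809 + 1.7393 + 2.7965 + 2.4836 + 3.1838) / 8 = 2.53523
bias = 2.53523 − 2.6852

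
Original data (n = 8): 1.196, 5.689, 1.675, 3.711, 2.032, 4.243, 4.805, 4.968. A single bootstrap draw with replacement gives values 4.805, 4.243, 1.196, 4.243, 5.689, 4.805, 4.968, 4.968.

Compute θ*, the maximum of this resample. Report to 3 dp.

Maximum = 5.689

θ* = 5.689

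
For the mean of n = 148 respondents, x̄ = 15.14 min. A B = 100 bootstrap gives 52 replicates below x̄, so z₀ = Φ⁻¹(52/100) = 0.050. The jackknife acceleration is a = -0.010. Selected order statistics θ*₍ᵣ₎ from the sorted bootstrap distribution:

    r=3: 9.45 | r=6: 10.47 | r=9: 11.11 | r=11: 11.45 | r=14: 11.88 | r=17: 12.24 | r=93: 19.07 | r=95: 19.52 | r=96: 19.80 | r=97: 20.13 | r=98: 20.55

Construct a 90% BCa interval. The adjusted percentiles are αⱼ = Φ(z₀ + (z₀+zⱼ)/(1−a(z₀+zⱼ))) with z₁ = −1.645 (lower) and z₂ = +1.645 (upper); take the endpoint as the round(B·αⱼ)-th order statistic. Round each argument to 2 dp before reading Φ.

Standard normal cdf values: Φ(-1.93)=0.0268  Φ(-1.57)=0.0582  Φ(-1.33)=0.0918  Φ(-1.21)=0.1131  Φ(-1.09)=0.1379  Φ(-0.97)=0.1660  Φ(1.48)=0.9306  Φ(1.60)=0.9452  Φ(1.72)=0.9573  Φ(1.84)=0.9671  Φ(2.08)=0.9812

Lower: z₀ + z₁ = 0.050 + (-1.645) = -1.595; 1 − a(z₀+z₁) = 1 − (-0.010)(-1.595) = 0.9840; argument = 0.050 + (-1.595)/0.9840 = -1.5709 → -1.57.
α₁ = Φ(-1.57) = 0.0582; rank = round(100 × 0.0582) = 6; θ*₍6₎ = 10.47.
Upper: z₀ + z₂ = 1.695; 1 − a(z₀+z₂) = 1.0170; argument = 1.7167 → 1.72; α₂ = 0.9573; rank = 96; θ*₍96₎ = 19.80.

(10.47, 19.80)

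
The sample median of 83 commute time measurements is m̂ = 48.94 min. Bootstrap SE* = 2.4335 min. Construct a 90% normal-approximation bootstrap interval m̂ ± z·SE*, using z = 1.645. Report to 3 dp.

(44.937, 52.943)

Margin = 1.645 × 2.4335 = 4.0031
Interval: 48.94 ± 4.0031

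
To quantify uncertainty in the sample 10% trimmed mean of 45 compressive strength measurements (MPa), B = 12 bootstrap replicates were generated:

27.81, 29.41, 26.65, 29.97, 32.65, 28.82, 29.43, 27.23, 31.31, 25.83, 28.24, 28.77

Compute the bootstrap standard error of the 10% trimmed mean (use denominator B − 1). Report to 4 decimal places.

SE* = 1.9174

Bootstrap SE is the standard deviation of the 12 replicate 10% trimmed means.
Mean of replicates: (27.81 + 29.41 + 26.65 + 29.97 + 32.65 + 28.82 + 29.43 + 27.23 + 31.31 + 25.83 + 28.24 + 28.77) / 12 = 346.12000 / 12 = 28.84333
Sum of squared deviations: (−1.03333)² + (+0.56667)² + (−2.19333)² + (+1.12667)² + (+3.80667)² + (−0.02333)² + (+0.58667)² + (−1.61333)² + (+2.46667)² + (−3.01333)² + (−0.60333)² + (−0.07333)² = 40.44127
Variance = 40.44127 / 11 = 3.67648
SE* = √3.67648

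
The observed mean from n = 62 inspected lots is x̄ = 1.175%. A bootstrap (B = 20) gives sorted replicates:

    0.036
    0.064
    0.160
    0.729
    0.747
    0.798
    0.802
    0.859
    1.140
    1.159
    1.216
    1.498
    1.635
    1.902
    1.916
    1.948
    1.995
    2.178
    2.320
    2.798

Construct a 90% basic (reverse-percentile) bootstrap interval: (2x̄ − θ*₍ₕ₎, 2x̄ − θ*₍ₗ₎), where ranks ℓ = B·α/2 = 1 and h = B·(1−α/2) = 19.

Percentile endpoints at ranks 1 and 19: θ*₍1₎ = 0.036, θ*₍19₎ = 2.320.
Basic interval reflects these around x̄:
  lower = 2 × 1.175 − 2.320 = 0.030
  upper = 2 × 1.175 − 0.036 = 2.314

(0.030, 2.314)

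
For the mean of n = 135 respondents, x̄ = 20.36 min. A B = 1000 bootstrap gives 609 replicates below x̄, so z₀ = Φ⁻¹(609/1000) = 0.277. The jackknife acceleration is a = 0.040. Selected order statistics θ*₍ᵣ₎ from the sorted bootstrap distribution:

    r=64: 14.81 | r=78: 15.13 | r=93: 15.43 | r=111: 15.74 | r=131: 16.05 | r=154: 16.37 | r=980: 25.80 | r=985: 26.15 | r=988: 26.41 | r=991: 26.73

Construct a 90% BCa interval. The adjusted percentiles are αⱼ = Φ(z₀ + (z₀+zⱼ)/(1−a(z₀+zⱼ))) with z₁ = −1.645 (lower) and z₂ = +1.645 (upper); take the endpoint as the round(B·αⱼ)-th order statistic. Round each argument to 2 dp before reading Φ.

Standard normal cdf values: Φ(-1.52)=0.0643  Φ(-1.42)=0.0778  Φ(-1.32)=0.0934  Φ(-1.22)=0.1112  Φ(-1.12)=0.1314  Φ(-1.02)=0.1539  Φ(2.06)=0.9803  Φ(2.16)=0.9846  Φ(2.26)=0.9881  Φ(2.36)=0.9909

Lower: z₀ + z₁ = 0.277 + (-1.645) = -1.368; 1 − a(z₀+z₁) = 1 − (0.040)(-1.368) = 1.0547; argument = 0.277 + (-1.368)/1.0547 = -1.0200 → -1.02.
α₁ = Φ(-1.02) = 0.1539; rank = round(1000 × 0.1539) = 154; θ*₍154₎ = 16.37.
Upper: z₀ + z₂ = 1.922; 1 − a(z₀+z₂) = 0.9231; argument = 2.3591 → 2.36; α₂ = 0.9909; rank = 991; θ*₍991₎ = 26.73.

(16.37, 26.73)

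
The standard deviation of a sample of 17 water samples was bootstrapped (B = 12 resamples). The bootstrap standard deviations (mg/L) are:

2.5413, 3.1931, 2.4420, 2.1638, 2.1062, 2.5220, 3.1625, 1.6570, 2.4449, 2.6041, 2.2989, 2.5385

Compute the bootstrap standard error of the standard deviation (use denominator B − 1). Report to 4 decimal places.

SE* = 0.4211

Bootstrap SE is the standard deviation of the 12 replicate standard deviations.
Mean of replicates: (2.5413 + 3.1931 + 2.4420 + 2.1638 + 2.1062 + 2.5220 + 3.1625 + 1.6570 + 2.4449 + 2.6041 + 2.2989 + 2.5385) / 12 = 29.67430 / 12 = 2.47286
Sum of squared deviations: (+0.06844)² + (+0.72024)² + (−0.03086)² + (−0.30906)² + (−0.36666)² + (+0.04914)² + (+0.68964)² + (−0.81586)² + (−0.02796)² + (+0.13124)² + (−0.17396)² + (+0.06564)² = 1.95056
Variance = 1.95056 / 11 = 0.17732
SE* = √0.17732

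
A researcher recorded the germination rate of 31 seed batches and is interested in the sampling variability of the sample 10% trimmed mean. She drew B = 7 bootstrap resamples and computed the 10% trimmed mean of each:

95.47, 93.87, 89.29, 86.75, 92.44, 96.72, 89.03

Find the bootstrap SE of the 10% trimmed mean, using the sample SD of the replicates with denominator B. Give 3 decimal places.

Bootstrap SE is the standard deviation of the 7 replicate 10% trimmed means.
Mean of replicates: (95.47 + 93.87 + 89.29 + 86.75 + 92.44 + 96.72 + 89.03) / 7 = 643.5700 / 7 = 91.9386
Sum of squared deviations: (+3.5314)² + (+1.9314)² + (−2.6486)² + (−5.1886)² + (+0.5014)² + (+4.7814)² + (−2.9086)² = 81.7109
Variance = 81.7109 / 7 = 11.6730
SE* = √11.6730

SE* = 3.417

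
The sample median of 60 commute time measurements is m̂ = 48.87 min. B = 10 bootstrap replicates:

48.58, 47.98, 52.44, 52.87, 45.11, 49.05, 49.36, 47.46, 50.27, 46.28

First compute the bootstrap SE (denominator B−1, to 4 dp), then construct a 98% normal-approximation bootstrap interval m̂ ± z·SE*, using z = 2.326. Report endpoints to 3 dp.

Mean of replicates = 48.9400; sum of squared deviations = 54.6384; SE* = √(54.6384/9) = 2.4639
Margin = 2.326 × 2.4639 = 5.7310
Interval: 48.87 ± 5.7310

(43.139, 54.601)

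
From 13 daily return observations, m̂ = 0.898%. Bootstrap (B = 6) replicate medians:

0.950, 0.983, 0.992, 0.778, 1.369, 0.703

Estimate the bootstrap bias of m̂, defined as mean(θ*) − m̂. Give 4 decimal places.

bias = +0.0645

mean(θ*) = (0.950 + 0.983 + 0.992 + 0.778 + 1.369 + 0.703) / 6 = 0.96250
bias = 0.96250 − 0.898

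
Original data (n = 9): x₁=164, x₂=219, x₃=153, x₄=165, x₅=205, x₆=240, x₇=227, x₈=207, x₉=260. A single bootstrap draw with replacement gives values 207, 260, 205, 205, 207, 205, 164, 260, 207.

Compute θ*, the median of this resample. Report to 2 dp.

θ* = 207.00

Sorted: 164, 205, 205, 205, 207, 207, 207, 260, 260
Median = middle value = 207.00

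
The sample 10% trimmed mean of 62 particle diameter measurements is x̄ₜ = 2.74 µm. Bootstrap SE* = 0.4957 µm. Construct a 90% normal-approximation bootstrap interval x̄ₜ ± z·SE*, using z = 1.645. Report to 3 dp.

(1.925, 3.555)

Margin = 1.645 × 0.4957 = 0.8154
Interval: 2.74 ± 0.8154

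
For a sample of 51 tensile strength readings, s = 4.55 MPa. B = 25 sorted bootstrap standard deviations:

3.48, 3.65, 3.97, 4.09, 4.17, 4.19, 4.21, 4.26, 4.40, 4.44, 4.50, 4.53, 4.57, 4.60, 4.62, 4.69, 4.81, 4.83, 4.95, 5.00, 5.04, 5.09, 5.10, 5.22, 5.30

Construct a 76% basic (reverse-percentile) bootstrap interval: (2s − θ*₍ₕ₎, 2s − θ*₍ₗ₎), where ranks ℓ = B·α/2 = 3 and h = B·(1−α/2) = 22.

Percentile endpoints at ranks 3 and 22: θ*₍3₎ = 3.97, θ*₍22₎ = 5.09.
Basic interval reflects these around s:
  lower = 2 × 4.55 − 5.09 = 4.01
  upper = 2 × 4.55 − 3.97 = 5.13

(4.01, 5.13)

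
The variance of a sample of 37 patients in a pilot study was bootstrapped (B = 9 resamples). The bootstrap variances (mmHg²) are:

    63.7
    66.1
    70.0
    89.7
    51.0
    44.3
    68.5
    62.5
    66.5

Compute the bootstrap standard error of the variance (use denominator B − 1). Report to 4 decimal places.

Bootstrap SE is the standard deviation of the 9 replicate variances.
Mean of replicates: (63.7 + 66.1 + 70.0 + 89.7 + 51.0 + 44.3 + 68.5 + 62.5 + 66.5) / 9 = 582.30000 / 9 = 64.70000
Sum of squared deviations: (−1.00000)² + (+1.40000)² + (+5.30000)² + (+25.00000)² + (−13.70000)² + (−20.40000)² + (+3.80000)² + (−2.20000)² + (+1.80000)² = 1282.42000
Variance = 1282.42000 / 8 = 160.30250
SE* = √160.30250

SE* = 12.6611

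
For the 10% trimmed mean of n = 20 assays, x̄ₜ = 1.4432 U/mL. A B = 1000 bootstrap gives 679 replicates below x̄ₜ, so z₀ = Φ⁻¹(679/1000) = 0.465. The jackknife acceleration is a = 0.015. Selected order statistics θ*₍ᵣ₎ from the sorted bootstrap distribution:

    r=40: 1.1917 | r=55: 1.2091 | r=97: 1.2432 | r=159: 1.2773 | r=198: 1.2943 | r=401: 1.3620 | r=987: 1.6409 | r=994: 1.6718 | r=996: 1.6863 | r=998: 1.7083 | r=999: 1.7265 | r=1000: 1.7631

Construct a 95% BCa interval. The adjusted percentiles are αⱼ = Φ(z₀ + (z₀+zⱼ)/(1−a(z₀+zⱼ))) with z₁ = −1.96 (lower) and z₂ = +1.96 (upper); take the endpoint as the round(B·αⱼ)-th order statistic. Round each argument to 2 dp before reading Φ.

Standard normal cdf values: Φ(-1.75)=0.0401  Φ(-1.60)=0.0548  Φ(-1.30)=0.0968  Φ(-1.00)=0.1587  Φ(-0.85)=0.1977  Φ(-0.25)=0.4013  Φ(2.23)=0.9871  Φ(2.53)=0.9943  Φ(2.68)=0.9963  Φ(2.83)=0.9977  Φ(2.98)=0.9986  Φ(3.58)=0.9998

Lower: z₀ + z₁ = 0.465 + (-1.960) = -1.495; 1 − a(z₀+z₁) = 1 − (0.015)(-1.495) = 1.0224; argument = 0.465 + (-1.495)/1.0224 = -0.9972 → -1.00.
α₁ = Φ(-1.00) = 0.1587; rank = round(1000 × 0.1587) = 159; θ*₍159₎ = 1.2773.
Upper: z₀ + z₂ = 2.425; 1 − a(z₀+z₂) = 0.9636; argument = 2.9815 → 2.98; α₂ = 0.9986; rank = 999; θ*₍999₎ = 1.7265.

(1.2773, 1.7265)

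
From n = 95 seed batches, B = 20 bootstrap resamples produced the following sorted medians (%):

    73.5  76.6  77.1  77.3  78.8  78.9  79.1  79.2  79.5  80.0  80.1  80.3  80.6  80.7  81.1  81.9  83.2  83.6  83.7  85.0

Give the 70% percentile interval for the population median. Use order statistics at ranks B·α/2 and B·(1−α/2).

(77.1, 83.2)

α = 0.30; lower rank = 20 × 0.150 = 3; upper rank = 20 × 0.850 = 17.
The 3rd smallest replicate is 77.1; the 17th is 83.2.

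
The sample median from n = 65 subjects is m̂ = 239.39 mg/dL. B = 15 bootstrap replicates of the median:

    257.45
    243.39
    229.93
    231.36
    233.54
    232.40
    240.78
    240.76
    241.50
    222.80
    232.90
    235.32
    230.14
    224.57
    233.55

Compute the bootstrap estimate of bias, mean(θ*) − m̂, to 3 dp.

mean(θ*) = (257.45 + 243.39 + 229.93 + 231.36 + 233.54 + 232.40 + 240.78 + 240.76 + 241.50 + 222.80 + 232.90 + 235.32 + 230.14 + 224.57 + 233.55) / 15 = 235.3593
bias = 235.3593 − 239.39

bias = −4.031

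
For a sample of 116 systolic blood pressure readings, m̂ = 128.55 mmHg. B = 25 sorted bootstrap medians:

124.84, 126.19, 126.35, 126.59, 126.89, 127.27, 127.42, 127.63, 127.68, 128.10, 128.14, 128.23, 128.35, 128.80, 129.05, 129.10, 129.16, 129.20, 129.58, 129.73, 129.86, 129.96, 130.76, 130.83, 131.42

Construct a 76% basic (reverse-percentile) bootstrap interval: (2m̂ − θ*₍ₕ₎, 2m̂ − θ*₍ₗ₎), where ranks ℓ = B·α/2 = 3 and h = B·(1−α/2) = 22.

Percentile endpoints at ranks 3 and 22: θ*₍3₎ = 126.35, θ*₍22₎ = 129.96.
Basic interval reflects these around m̂:
  lower = 2 × 128.55 − 129.96 = 127.14
  upper = 2 × 128.55 − 126.35 = 130.75

(127.14, 130.75)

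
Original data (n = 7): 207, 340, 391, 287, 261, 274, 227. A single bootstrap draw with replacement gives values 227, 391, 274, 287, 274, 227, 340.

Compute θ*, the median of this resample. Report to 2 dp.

Sorted: 227, 227, 274, 274, 287, 340, 391
Median = middle value = 274.00

θ* = 274.00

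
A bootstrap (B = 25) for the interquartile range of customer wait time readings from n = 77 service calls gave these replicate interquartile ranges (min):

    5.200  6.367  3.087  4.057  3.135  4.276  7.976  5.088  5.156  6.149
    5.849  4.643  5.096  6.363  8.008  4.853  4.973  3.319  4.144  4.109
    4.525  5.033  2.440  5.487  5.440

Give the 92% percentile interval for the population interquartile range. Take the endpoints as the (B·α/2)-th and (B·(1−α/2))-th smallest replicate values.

(2.440, 7.976)

Sorted replicates: 2.440, 3.087, 3.135, 3.319, 4.057, 4.109, 4.144, 4.276, 4.525, 4.643, 4.853, 4.973, 5.033, 5.088, 5.096, 5.156, 5.200, 5.440, 5.487, 5.849, 6.149, 6.363, 6.367, 7.976, 8.008
α = 0.08; lower rank = 25 × 0.040 = 1; upper rank = 25 × 0.960 = 24.
The 1st smallest replicate is 2.440; the 24th is 7.976.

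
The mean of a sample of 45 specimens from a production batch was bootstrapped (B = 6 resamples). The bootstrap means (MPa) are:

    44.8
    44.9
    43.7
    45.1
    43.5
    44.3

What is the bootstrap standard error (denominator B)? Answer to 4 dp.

Bootstrap SE is the standard deviation of the 6 replicate means.
Mean of replicates: (44.8 + 44.9 + 43.7 + 45.1 + 43.5 + 44.3) / 6 = 266.30000 / 6 = 44.38333
Sum of squared deviations: (+0.41667)² + (+0.51667)² + (−0.68333)² + (+0.71667)² + (−0.88333)² + (−0.08333)² = 2.20833
Variance = 2.20833 / 6 = 0.36806
SE* = √0.36806

SE* = 0.6067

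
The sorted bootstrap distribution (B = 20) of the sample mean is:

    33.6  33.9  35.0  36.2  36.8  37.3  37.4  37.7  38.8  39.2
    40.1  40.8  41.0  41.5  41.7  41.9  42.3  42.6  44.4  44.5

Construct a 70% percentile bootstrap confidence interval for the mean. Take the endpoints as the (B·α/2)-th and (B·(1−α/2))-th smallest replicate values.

α = 0.30; lower rank = 20 × 0.150 = 3; upper rank = 20 × 0.850 = 17.
The 3rd smallest replicate is 35.0; the 17th is 42.3.

(35.0, 42.3)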